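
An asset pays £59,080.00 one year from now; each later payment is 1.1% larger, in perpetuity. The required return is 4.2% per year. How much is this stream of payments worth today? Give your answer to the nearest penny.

£1,905,806.45

Periodic rate r = 0.042 per year.
Growing perpetuity (Gordon): PV = PMT₁ / (r − g) = 59,080 / (r − 0.011) = £1,905,806.45.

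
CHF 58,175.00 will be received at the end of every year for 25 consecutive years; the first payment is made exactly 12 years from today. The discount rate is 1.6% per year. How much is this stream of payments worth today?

Ordinary annuity of 25 payments, first payment at period 12.
Periodic rate r = 0.016 per year.
The ordinary-annuity PV formula values the stream one period before the first payment (period 11); discount that back 11 periods:
PV₀ = 58,175 × [1 − (1+r)^−25] / r × (1+r)^−11 = CHF 1,000,158.34

CHF 1,000,158.34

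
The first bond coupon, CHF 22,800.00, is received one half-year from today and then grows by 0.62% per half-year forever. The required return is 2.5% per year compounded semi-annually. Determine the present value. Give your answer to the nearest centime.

CHF 3,619,047.62

Periodic rate r = 0.025/2 per half-year.
Growing perpetuity (Gordon): PV = PMT₁ / (r − g) = 22,800 / (r − 0.0062) = CHF 3,619,047.62.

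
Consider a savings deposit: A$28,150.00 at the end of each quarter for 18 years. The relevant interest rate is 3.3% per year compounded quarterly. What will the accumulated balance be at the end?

A$2,752,935.27

This is an ordinary annuity: 72 deposits of A$28,150.00 at the end of each quarter.
Periodic rate r = 0.033/4 per quarter; n is counted in quarters.
FV = PMT × [((1+r)^n − 1)/r] = 28,150 × [(1+r)^72 − 1] / r = A$2,752,935.27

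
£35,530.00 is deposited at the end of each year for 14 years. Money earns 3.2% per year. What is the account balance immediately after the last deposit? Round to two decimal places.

£615,370.38

This is an ordinary annuity: 14 deposits of £35,530.00 at the end of each year.
Periodic rate r = 0.032 per year.
FV = PMT × [((1+r)^n − 1)/r] = 35,530 × [(1+r)^14 − 1] / r = £615,370.38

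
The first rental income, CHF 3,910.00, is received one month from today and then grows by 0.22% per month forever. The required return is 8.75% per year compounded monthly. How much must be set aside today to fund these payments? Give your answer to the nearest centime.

CHF 767,921.44

Periodic rate r = 0.0875/12 per month.
Growing perpetuity (Gordon): PV = PMT₁ / (r − g) = 3,910 / (r − 0.0022) = CHF 767,921.44.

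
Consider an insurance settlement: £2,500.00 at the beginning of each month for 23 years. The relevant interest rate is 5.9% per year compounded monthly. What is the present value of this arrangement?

£378,995.30

This is an annuity due: 276 payments of £2,500.00 at the beginning of each month.
Periodic rate r = 0.059/12 per month; n is counted in months.
PV = PMT × [(1 − (1+r)^−n)/r] × (1+r) = 2,500 × [1 − (1+r)^−276] / r × (1+r) = £378,995.30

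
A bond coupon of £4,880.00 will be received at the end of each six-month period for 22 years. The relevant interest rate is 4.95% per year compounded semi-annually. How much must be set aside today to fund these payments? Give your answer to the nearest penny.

This is an ordinary annuity: 44 payments of £4,880.00 at the end of each six-month period.
Periodic rate r = 0.0495/2 per half-year; n is counted in half-years.
PV = PMT × [(1 − (1+r)^−n)/r] = 4,880 × [1 − (1+r)^−44] / r = £129,927.36

£129,927.36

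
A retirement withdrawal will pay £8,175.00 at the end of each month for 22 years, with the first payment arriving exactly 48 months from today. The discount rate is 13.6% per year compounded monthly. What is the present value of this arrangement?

Ordinary annuity of 264 payments, first payment at period 48.
Periodic rate r = 0.136/12 per month; n is counted in months.
The ordinary-annuity PV formula values the stream one period before the first payment (period 47); discount that back 47 periods:
PV₀ = 8,175 × [1 − (1+r)^−264] / r × (1+r)^−47 = £403,037.55

£403,037.55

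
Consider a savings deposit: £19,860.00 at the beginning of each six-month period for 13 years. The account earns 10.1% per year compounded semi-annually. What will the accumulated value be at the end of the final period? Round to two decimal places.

This is an annuity due: 26 deposits of £19,860.00 at the beginning of each six-month period.
Periodic rate r = 0.101/2 per half-year; n is counted in half-years.
FV = PMT × [((1+r)^n − 1)/r] × (1+r) = 19,860 × [(1+r)^26 − 1] / r × (1+r) = £1,074,113.84

£1,074,113.84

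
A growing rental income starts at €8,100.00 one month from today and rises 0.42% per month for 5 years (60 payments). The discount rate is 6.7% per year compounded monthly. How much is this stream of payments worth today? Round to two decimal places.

€464,199.90

Periodic rate r = 0.067/12 per month; n is counted in months.
Growing ordinary annuity: PV = PMT₁ × [1 − ((1+g)/(1+r))^n] / (r − g) = 8,100 × [1 − ((1+0.0042)/(1+r))^60] / (r − 0.0042) = €464,199.90.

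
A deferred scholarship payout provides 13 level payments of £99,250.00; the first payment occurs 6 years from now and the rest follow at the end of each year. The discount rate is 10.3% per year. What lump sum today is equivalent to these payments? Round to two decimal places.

£425,203.41

Ordinary annuity of 13 payments, first payment at period 6.
Periodic rate r = 0.103 per year.
The ordinary-annuity PV formula values the stream one period before the first payment (period 5); discount that back 5 periods:
PV₀ = 99,250 × [1 − (1+r)^−13] / r × (1+r)^−5 = £425,203.41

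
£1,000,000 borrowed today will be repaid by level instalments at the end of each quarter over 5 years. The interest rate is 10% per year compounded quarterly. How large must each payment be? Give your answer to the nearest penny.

Level ordinary annuity; solve PV = PMT × [(1 − (1+r)^−n)/r] for PMT.
Periodic rate r = 0.1/4 per quarter; n is counted in quarters.
With n = 20: PMT = 1,000,000 / ([(1 − (1+r)^−n)/r]) = £64,147.13

£64,147.13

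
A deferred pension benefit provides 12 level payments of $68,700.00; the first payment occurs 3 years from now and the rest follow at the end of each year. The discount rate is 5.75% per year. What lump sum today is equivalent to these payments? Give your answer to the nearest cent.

$522,170.87

Ordinary annuity of 12 payments, first payment at period 3.
Periodic rate r = 0.0575 per year.
The ordinary-annuity PV formula values the stream one period before the first payment (period 2); discount that back 2 periods:
PV₀ = 68,700 × [1 − (1+r)^−12] / r × (1+r)^−2 = $522,170.87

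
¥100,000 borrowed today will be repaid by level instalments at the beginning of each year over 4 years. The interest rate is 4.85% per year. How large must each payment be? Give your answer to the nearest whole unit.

Level annuity due; solve PV = PMT × [(1 − (1+r)^−n)/r] × (1+r) for PMT.
Periodic rate r = 0.0485 per year.
With n = 4: PMT = 100,000 / ([(1 − (1+r)^−n)/r] × (1+r)) = ¥26,803

¥26,803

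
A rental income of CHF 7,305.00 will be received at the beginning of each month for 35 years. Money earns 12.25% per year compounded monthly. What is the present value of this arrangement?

CHF 712,746.54

This is an annuity due: 420 payments of CHF 7,305.00 at the beginning of each month.
Periodic rate r = 0.1225/12 per month; n is counted in months.
PV = PMT × [(1 − (1+r)^−n)/r] × (1+r) = 7,305 × [1 − (1+r)^−420] / r × (1+r) = CHF 712,746.54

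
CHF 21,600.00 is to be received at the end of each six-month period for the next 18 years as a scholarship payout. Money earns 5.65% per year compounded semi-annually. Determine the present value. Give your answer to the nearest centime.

This is an ordinary annuity: 36 payments of CHF 21,600.00 at the end of each six-month period.
Periodic rate r = 0.0565/2 per half-year; n is counted in half-years.
PV = PMT × [(1 − (1+r)^−n)/r] = 21,600 × [1 − (1+r)^−36] / r = CHF 484,134.98

CHF 484,134.98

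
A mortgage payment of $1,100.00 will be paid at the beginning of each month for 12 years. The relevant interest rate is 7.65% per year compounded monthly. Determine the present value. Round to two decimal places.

This is an annuity due: 144 payments of $1,100.00 at the beginning of each month.
Periodic rate r = 0.0765/12 per month; n is counted in months.
PV = PMT × [(1 − (1+r)^−n)/r] × (1+r) = 1,100 × [1 − (1+r)^−144] / r × (1+r) = $104,105.70

$104,105.70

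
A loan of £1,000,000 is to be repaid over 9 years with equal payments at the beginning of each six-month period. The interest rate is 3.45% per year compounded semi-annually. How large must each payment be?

£63,996.26

Level annuity due; solve PV = PMT × [(1 − (1+r)^−n)/r] × (1+r) for PMT.
Periodic rate r = 0.0345/2 per half-year; n is counted in half-years.
With n = 18: PMT = 1,000,000 / ([(1 − (1+r)^−n)/r] × (1+r)) = £63,996.26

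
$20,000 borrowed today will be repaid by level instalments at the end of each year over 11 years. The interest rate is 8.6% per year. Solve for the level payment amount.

$2,883.61

Level ordinary annuity; solve PV = PMT × [(1 − (1+r)^−n)/r] for PMT.
Periodic rate r = 0.086 per year.
With n = 11: PMT = 20,000 / ([(1 − (1+r)^−n)/r]) = $2,883.61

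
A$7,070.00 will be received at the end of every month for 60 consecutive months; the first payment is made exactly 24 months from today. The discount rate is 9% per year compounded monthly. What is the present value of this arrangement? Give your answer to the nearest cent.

A$286,807.31

Ordinary annuity of 60 payments, first payment at period 24.
Periodic rate r = 0.09/12 per month; n is counted in months.
The ordinary-annuity PV formula values the stream one period before the first payment (period 23); discount that back 23 periods:
PV₀ = 7,070 × [1 − (1+r)^−60] / r × (1+r)^−23 = A$286,807.31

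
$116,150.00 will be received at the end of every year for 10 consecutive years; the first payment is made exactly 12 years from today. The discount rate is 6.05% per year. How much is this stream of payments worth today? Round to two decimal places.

$446,947.60

Ordinary annuity of 10 payments, first payment at period 12.
Periodic rate r = 0.0605 per year.
The ordinary-annuity PV formula values the stream one period before the first payment (period 11); discount that back 11 periods:
PV₀ = 116,150 × [1 − (1+r)^−10] / r × (1+r)^−11 = $446,947.60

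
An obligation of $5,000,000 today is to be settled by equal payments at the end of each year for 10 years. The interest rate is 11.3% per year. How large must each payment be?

Level ordinary annuity; solve PV = PMT × [(1 − (1+r)^−n)/r] for PMT.
Periodic rate r = 0.113 per year.
With n = 10: PMT = 5,000,000 / ([(1 − (1+r)^−n)/r]) = $859,715.64

$859,715.64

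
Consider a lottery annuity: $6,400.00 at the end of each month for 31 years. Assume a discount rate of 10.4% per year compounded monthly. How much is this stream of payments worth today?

$708,663.00

This is an ordinary annuity: 372 payments of $6,400.00 at the end of each month.
Periodic rate r = 0.104/12 per month; n is counted in months.
PV = PMT × [(1 − (1+r)^−n)/r] = 6,400 × [1 − (1+r)^−372] / r = $708,663.00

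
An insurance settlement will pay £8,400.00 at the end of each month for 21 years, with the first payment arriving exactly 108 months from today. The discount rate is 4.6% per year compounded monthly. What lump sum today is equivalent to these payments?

Ordinary annuity of 252 payments, first payment at period 108.
Periodic rate r = 0.046/12 per month; n is counted in months.
The ordinary-annuity PV formula values the stream one period before the first payment (period 107); discount that back 107 periods:
PV₀ = 8,400 × [1 − (1+r)^−252] / r × (1+r)^−107 = £900,297.56

£900,297.56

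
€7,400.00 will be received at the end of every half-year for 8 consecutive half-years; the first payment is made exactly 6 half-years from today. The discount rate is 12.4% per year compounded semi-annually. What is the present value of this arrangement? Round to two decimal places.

Ordinary annuity of 8 payments, first payment at period 6.
Periodic rate r = 0.124/2 per half-year; n is counted in half-years.
The ordinary-annuity PV formula values the stream one period before the first payment (period 5); discount that back 5 periods:
PV₀ = 7,400 × [1 − (1+r)^−8] / r × (1+r)^−5 = €33,748.61

€33,748.61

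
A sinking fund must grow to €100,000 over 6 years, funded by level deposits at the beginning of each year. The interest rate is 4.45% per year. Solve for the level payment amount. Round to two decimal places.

Level annuity due; solve FV = PMT × [((1+r)^n − 1)/r] × (1+r) for PMT.
Periodic rate r = 0.0445 per year.
With n = 6: PMT = 100,000 / ([((1+r)^n − 1)/r] × (1+r)) = €14,271.49

€14,271.49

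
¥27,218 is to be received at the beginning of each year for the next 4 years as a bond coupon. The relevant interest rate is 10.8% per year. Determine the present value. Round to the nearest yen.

This is an annuity due: 4 payments of ¥27,218 at the beginning of each year.
Periodic rate r = 0.108 per year.
PV = PMT × [(1 − (1+r)^−n)/r] × (1+r) = 27,218 × [1 − (1+r)^−4] / r × (1+r) = ¥93,963

¥93,963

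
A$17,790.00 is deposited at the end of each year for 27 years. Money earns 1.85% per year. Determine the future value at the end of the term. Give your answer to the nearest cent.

A$615,815.73

This is an ordinary annuity: 27 deposits of A$17,790.00 at the end of each year.
Periodic rate r = 0.0185 per year.
FV = PMT × [((1+r)^n − 1)/r] = 17,790 × [(1+r)^27 − 1] / r = A$615,815.73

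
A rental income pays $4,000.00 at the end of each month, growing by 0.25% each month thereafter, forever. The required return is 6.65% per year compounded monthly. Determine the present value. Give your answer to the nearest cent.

$1,315,068.49

Periodic rate r = 0.0665/12 per month.
Growing perpetuity (Gordon): PV = PMT₁ / (r − g) = 4,000 / (r − 0.0025) = $1,315,068.49.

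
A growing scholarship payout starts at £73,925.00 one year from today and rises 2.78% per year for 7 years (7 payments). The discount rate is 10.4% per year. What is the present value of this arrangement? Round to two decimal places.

£382,095.86

Periodic rate r = 0.104 per year.
Growing ordinary annuity: PV = PMT₁ × [1 − ((1+g)/(1+r))^n] / (r − g) = 73,925 × [1 − ((1+0.0278)/(1+r))^7] / (r − 0.0278) = £382,095.86.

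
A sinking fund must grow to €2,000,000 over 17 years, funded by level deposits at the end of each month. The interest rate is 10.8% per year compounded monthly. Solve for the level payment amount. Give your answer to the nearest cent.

€3,448.20

Level ordinary annuity; solve FV = PMT × [((1+r)^n − 1)/r] for PMT.
Periodic rate r = 0.108/12 per month; n is counted in months.
With n = 204: PMT = 2,000,000 / ([((1+r)^n − 1)/r]) = €3,448.20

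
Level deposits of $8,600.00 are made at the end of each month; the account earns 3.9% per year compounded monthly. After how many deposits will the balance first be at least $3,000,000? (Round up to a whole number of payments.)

Periodic rate r = 0.039/12 per month; n is counted in months.
Ordinary annuity FV: 3,000,000 = 8,600 × [((1+r)^n − 1)/r].
(1+r)^n = 1 + 3,000,000 × r / 8,600, so n = ln(1 + 3,000,000·r/8,600) / ln(1+r) = 233.57.
Round up to a whole number of payments: n = 234.

234 payments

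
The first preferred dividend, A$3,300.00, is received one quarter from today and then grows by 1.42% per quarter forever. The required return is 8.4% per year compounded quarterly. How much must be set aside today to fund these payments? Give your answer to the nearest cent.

Periodic rate r = 0.084/4 per quarter.
Growing perpetuity (Gordon): PV = PMT₁ / (r − g) = 3,300 / (r − 0.0142) = A$485,294.12.

A$485,294.12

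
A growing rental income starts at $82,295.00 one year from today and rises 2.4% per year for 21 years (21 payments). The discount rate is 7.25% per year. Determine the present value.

Periodic rate r = 0.0725 per year.
Growing ordinary annuity: PV = PMT₁ × [1 − ((1+g)/(1+r))^n] / (r − g) = 82,295 × [1 − ((1+0.024)/(1+r))^21] / (r − 0.024) = $1,054,726.58.

$1,054,726.58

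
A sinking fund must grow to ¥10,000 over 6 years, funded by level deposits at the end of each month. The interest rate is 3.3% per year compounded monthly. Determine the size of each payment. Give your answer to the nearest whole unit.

¥126

Level ordinary annuity; solve FV = PMT × [((1+r)^n − 1)/r] for PMT.
Periodic rate r = 0.033/12 per month; n is counted in months.
With n = 72: PMT = 10,000 / ([((1+r)^n − 1)/r]) = ¥126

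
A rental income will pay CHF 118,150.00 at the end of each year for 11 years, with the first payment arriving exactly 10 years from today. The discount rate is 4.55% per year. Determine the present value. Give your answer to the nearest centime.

CHF 673,374.04

Ordinary annuity of 11 payments, first payment at period 10.
Periodic rate r = 0.0455 per year.
The ordinary-annuity PV formula values the stream one period before the first payment (period 9); discount that back 9 periods:
PV₀ = 118,150 × [1 − (1+r)^−11] / r × (1+r)^−9 = CHF 673,374.04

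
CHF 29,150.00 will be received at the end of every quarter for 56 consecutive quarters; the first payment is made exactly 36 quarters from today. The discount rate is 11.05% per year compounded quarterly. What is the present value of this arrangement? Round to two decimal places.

CHF 318,172.86

Ordinary annuity of 56 payments, first payment at period 36.
Periodic rate r = 0.1105/4 per quarter; n is counted in quarters.
The ordinary-annuity PV formula values the stream one period before the first payment (period 35); discount that back 35 periods:
PV₀ = 29,150 × [1 − (1+r)^−56] / r × (1+r)^−35 = CHF 318,172.86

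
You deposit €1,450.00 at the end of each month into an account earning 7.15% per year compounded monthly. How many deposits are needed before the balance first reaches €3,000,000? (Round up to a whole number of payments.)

436 payments

Periodic rate r = 0.0715/12 per month; n is counted in months.
Ordinary annuity FV: 3,000,000 = 1,450 × [((1+r)^n − 1)/r].
(1+r)^n = 1 + 3,000,000 × r / 1,450, so n = ln(1 + 3,000,000·r/1,450) / ln(1+r) = 435.95.
Round up to a whole number of payments: n = 436.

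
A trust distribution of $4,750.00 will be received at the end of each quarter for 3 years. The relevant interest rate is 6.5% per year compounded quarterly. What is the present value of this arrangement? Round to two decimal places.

This is an ordinary annuity: 12 payments of $4,750.00 at the end of each quarter.
Periodic rate r = 0.065/4 per quarter; n is counted in quarters.
PV = PMT × [(1 − (1+r)^−n)/r] = 4,750 × [1 − (1+r)^−12] / r = $51,409.50

$51,409.50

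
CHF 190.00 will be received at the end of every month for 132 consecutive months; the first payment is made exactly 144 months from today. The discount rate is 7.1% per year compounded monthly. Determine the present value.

Ordinary annuity of 132 payments, first payment at period 144.
Periodic rate r = 0.071/12 per month; n is counted in months.
The ordinary-annuity PV formula values the stream one period before the first payment (period 143); discount that back 143 periods:
PV₀ = 190 × [1 − (1+r)^−132] / r × (1+r)^−143 = CHF 7,473.17

CHF 7,473.17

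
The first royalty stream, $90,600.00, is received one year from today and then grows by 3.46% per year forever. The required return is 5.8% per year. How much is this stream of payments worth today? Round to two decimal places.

Periodic rate r = 0.058 per year.
Growing perpetuity (Gordon): PV = PMT₁ / (r − g) = 90,600 / (r − 0.0346) = $3,871,794.87.

$3,871,794.87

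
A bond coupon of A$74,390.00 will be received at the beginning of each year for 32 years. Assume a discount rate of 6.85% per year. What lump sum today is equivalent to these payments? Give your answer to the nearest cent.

A$1,021,119.48

This is an annuity due: 32 payments of A$74,390.00 at the beginning of each year.
Periodic rate r = 0.0685 per year.
PV = PMT × [(1 − (1+r)^−n)/r] × (1+r) = 74,390 × [1 − (1+r)^−32] / r × (1+r) = A$1,021,119.48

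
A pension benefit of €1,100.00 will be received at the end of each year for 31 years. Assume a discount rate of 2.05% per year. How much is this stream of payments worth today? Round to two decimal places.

€25,053.96

This is an ordinary annuity: 31 payments of €1,100.00 at the end of each year.
Periodic rate r = 0.0205 per year.
PV = PMT × [(1 − (1+r)^−n)/r] = 1,100 × [1 − (1+r)^−31] / r = €25,053.96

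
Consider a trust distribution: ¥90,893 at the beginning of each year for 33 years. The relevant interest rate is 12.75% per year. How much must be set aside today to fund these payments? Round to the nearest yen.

¥788,458

This is an annuity due: 33 payments of ¥90,893 at the beginning of each year.
Periodic rate r = 0.1275 per year.
PV = PMT × [(1 − (1+r)^−n)/r] × (1+r) = 90,893 × [1 − (1+r)^−33] / r × (1+r) = ¥788,458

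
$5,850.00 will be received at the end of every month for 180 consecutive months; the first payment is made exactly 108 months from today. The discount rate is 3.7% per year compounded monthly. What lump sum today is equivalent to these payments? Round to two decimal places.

$580,644.68

Ordinary annuity of 180 payments, first payment at period 108.
Periodic rate r = 0.037/12 per month; n is counted in months.
The ordinary-annuity PV formula values the stream one period before the first payment (period 107); discount that back 107 periods:
PV₀ = 5,850 × [1 − (1+r)^−180] / r × (1+r)^−107 = $580,644.68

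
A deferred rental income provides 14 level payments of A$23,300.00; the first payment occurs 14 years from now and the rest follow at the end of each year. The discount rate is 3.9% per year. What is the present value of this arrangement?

Ordinary annuity of 14 payments, first payment at period 14.
Periodic rate r = 0.039 per year.
The ordinary-annuity PV formula values the stream one period before the first payment (period 13); discount that back 13 periods:
PV₀ = 23,300 × [1 − (1+r)^−14] / r × (1+r)^−13 = A$150,666.90

A$150,666.90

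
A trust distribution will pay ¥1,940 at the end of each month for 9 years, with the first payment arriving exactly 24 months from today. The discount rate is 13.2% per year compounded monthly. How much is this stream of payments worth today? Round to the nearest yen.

¥95,057

Ordinary annuity of 108 payments, first payment at period 24.
Periodic rate r = 0.132/12 per month; n is counted in months.
The ordinary-annuity PV formula values the stream one period before the first payment (period 23); discount that back 23 periods:
PV₀ = 1,940 × [1 − (1+r)^−108] / r × (1+r)^−23 = ¥95,057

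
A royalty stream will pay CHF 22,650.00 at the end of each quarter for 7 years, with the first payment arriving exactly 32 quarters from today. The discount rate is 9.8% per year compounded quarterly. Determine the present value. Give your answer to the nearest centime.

CHF 214,882.68

Ordinary annuity of 28 payments, first payment at period 32.
Periodic rate r = 0.098/4 per quarter; n is counted in quarters.
The ordinary-annuity PV formula values the stream one period before the first payment (period 31); discount that back 31 periods:
PV₀ = 22,650 × [1 − (1+r)^−28] / r × (1+r)^−31 = CHF 214,882.68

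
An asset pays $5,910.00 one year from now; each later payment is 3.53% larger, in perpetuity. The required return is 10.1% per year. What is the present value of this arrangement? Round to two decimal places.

$89,954.34

Periodic rate r = 0.101 per year.
Growing perpetuity (Gordon): PV = PMT₁ / (r − g) = 5,910 / (r − 0.0353) = $89,954.34.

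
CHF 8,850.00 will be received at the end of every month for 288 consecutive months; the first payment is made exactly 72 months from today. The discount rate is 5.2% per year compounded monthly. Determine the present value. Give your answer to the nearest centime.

Ordinary annuity of 288 payments, first payment at period 72.
Periodic rate r = 0.052/12 per month; n is counted in months.
The ordinary-annuity PV formula values the stream one period before the first payment (period 71); discount that back 71 periods:
PV₀ = 8,850 × [1 − (1+r)^−288] / r × (1+r)^−71 = CHF 1,069,944.58

CHF 1,069,944.58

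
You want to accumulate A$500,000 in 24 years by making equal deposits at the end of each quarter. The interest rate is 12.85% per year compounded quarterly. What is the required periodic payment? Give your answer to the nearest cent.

Level ordinary annuity; solve FV = PMT × [((1+r)^n − 1)/r] for PMT.
Periodic rate r = 0.1285/4 per quarter; n is counted in quarters.
With n = 96: PMT = 500,000 / ([((1+r)^n − 1)/r]) = A$810.77

A$810.77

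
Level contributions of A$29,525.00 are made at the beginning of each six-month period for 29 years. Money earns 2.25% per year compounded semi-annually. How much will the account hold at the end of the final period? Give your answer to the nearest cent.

A$2,424,009.86

This is an annuity due: 58 deposits of A$29,525.00 at the beginning of each six-month period.
Periodic rate r = 0.0225/2 per half-year; n is counted in half-years.
FV = PMT × [((1+r)^n − 1)/r] × (1+r) = 29,525 × [(1+r)^58 − 1] / r × (1+r) = A$2,424,009.86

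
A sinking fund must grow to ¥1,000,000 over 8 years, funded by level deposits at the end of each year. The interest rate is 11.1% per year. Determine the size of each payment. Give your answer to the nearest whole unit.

Level ordinary annuity; solve FV = PMT × [((1+r)^n − 1)/r] for PMT.
Periodic rate r = 0.111 per year.
With n = 8: PMT = 1,000,000 / ([((1+r)^n − 1)/r]) = ¥84,015

¥84,015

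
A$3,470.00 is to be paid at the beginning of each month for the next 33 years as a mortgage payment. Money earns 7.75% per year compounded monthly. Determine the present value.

This is an annuity due: 396 payments of A$3,470.00 at the beginning of each month.
Periodic rate r = 0.0775/12 per month; n is counted in months.
PV = PMT × [(1 − (1+r)^−n)/r] × (1+r) = 3,470 × [1 − (1+r)^−396] / r × (1+r) = A$498,506.31

A$498,506.31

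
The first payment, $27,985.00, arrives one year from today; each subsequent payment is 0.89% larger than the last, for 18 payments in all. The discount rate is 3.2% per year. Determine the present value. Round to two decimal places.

Periodic rate r = 0.032 per year.
Growing ordinary annuity: PV = PMT₁ × [1 − ((1+g)/(1+r))^n] / (r − g) = 27,985 × [1 − ((1+0.0089)/(1+r))^18] / (r − 0.0089) = $405,453.42.

$405,453.42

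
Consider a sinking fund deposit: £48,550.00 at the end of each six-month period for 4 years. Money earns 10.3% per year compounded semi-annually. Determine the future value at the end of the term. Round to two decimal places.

£466,103.87

This is an ordinary annuity: 8 deposits of £48,550.00 at the end of each six-month period.
Periodic rate r = 0.103/2 per half-year; n is counted in half-years.
FV = PMT × [((1+r)^n − 1)/r] = 48,550 × [(1+r)^8 − 1] / r = £466,103.87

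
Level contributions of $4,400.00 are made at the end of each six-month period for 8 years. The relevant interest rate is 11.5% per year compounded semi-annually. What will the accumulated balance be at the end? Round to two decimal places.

This is an ordinary annuity: 16 deposits of $4,400.00 at the end of each six-month period.
Periodic rate r = 0.115/2 per half-year; n is counted in half-years.
FV = PMT × [((1+r)^n − 1)/r] = 4,400 × [(1+r)^16 − 1] / r = $110,663.18

$110,663.18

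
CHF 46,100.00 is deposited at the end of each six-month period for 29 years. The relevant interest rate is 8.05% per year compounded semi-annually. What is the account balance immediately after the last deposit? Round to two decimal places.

This is an ordinary annuity: 58 deposits of CHF 46,100.00 at the end of each six-month period.
Periodic rate r = 0.0805/2 per half-year; n is counted in half-years.
FV = PMT × [((1+r)^n − 1)/r] = 46,100 × [(1+r)^58 − 1] / r = CHF 10,150,616.14

CHF 10,150,616.14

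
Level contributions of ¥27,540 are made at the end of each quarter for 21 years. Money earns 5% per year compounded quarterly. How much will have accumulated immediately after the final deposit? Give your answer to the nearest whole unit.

This is an ordinary annuity: 84 deposits of ¥27,540 at the end of each quarter.
Periodic rate r = 0.05/4 per quarter; n is counted in quarters.
FV = PMT × [((1+r)^n − 1)/r] = 27,540 × [(1+r)^84 − 1] / r = ¥4,051,934

¥4,051,934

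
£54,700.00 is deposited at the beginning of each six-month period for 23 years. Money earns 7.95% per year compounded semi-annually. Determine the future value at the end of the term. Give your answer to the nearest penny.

£7,165,465.62

This is an annuity due: 46 deposits of £54,700.00 at the beginning of each six-month period.
Periodic rate r = 0.0795/2 per half-year; n is counted in half-years.
FV = PMT × [((1+r)^n − 1)/r] × (1+r) = 54,700 × [(1+r)^46 − 1] / r × (1+r) = £7,165,465.62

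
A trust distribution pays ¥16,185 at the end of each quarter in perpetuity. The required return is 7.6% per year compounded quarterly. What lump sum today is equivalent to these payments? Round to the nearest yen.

Periodic rate r = 0.076/4 per quarter.
Level perpetuity: PV = PMT / r = 16,185 / (0.076/4) = ¥851,842.

¥851,842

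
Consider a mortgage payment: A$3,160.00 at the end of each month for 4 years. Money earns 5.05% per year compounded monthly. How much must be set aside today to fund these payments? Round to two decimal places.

This is an ordinary annuity: 48 payments of A$3,160.00 at the end of each month.
Periodic rate r = 0.0505/12 per month; n is counted in months.
PV = PMT × [(1 − (1+r)^−n)/r] = 3,160 × [1 − (1+r)^−48] / r = A$137,081.68

A$137,081.68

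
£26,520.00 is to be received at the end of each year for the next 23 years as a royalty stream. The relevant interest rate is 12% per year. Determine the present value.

This is an ordinary annuity: 23 payments of £26,520.00 at the end of each year.
Periodic rate r = 0.12 per year.
PV = PMT × [(1 − (1+r)^−n)/r] = 26,520 × [1 − (1+r)^−23] / r = £204,692.86

£204,692.86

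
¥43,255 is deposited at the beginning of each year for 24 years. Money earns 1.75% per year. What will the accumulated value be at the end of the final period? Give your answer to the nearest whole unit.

This is an annuity due: 24 deposits of ¥43,255 at the beginning of each year.
Periodic rate r = 0.0175 per year.
FV = PMT × [((1+r)^n − 1)/r] × (1+r) = 43,255 × [(1+r)^24 − 1] / r × (1+r) = ¥1,298,838

¥1,298,838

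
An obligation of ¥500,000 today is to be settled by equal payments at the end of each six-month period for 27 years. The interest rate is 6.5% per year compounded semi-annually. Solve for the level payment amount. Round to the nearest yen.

¥19,764

Level ordinary annuity; solve PV = PMT × [(1 − (1+r)^−n)/r] for PMT.
Periodic rate r = 0.065/2 per half-year; n is counted in half-years.
With n = 54: PMT = 500,000 / ([(1 − (1+r)^−n)/r]) = ¥19,764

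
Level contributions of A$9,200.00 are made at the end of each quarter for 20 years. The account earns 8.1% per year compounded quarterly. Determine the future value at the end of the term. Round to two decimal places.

A$1,804,548.17

This is an ordinary annuity: 80 deposits of A$9,200.00 at the end of each quarter.
Periodic rate r = 0.081/4 per quarter; n is counted in quarters.
FV = PMT × [((1+r)^n − 1)/r] = 9,200 × [(1+r)^80 − 1] / r = A$1,804,548.17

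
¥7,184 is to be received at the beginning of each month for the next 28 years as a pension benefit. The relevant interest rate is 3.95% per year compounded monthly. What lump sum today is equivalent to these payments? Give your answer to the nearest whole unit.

This is an annuity due: 336 payments of ¥7,184 at the beginning of each month.
Periodic rate r = 0.0395/12 per month; n is counted in months.
PV = PMT × [(1 − (1+r)^−n)/r] × (1+r) = 7,184 × [1 − (1+r)^−336] / r × (1+r) = ¥1,463,832

¥1,463,832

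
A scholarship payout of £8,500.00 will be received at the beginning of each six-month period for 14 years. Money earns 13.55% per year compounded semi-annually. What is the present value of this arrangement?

This is an annuity due: 28 payments of £8,500.00 at the beginning of each six-month period.
Periodic rate r = 0.1355/2 per half-year; n is counted in half-years.
PV = PMT × [(1 − (1+r)^−n)/r] × (1+r) = 8,500 × [1 − (1+r)^−28] / r × (1+r) = £112,589.95

£112,589.95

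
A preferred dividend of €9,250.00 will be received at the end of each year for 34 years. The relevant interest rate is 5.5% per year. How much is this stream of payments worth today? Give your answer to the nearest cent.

This is an ordinary annuity: 34 payments of €9,250.00 at the end of each year.
Periodic rate r = 0.055 per year.
PV = PMT × [(1 − (1+r)^−n)/r] = 9,250 × [1 − (1+r)^−34] / r = €140,942.55

€140,942.55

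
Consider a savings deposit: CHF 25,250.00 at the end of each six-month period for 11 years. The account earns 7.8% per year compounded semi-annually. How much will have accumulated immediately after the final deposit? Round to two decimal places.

This is an ordinary annuity: 22 deposits of CHF 25,250.00 at the end of each six-month period.
Periodic rate r = 0.078/2 per half-year; n is counted in half-years.
FV = PMT × [((1+r)^n − 1)/r] = 25,250 × [(1+r)^22 − 1] / r = CHF 854,802.37

CHF 854,802.37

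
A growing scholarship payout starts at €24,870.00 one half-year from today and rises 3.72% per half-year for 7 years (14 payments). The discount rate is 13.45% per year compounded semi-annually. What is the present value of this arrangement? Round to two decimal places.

€272,764.83

Periodic rate r = 0.1345/2 per half-year; n is counted in half-years.
Growing ordinary annuity: PV = PMT₁ × [1 − ((1+g)/(1+r))^n] / (r − g) = 24,870 × [1 − ((1+0.0372)/(1+r))^14] / (r − 0.0372) = €272,764.83.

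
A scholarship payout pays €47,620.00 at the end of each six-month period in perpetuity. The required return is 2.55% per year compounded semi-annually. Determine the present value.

Periodic rate r = 0.0255/2 per half-year.
Level perpetuity: PV = PMT / r = 47,620 / (0.0255/2) = €3,734,901.96.

€3,734,901.96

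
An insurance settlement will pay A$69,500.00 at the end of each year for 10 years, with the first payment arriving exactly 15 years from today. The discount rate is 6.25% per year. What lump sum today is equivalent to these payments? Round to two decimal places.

A$216,338.84

Ordinary annuity of 10 payments, first payment at period 15.
Periodic rate r = 0.0625 per year.
The ordinary-annuity PV formula values the stream one period before the first payment (period 14); discount that back 14 periods:
PV₀ = 69,500 × [1 − (1+r)^−10] / r × (1+r)^−14 = A$216,338.84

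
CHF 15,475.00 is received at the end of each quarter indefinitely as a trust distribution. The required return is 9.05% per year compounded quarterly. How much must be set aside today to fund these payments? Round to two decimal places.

CHF 683,977.90

Periodic rate r = 0.0905/4 per quarter.
Level perpetuity: PV = PMT / r = 15,475 / (0.0905/4) = CHF 683,977.90.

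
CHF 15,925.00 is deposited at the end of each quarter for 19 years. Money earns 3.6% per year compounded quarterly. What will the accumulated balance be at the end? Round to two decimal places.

This is an ordinary annuity: 76 deposits of CHF 15,925.00 at the end of each quarter.
Periodic rate r = 0.036/4 per quarter; n is counted in quarters.
FV = PMT × [((1+r)^n − 1)/r] = 15,925 × [(1+r)^76 − 1] / r = CHF 1,726,508.40

CHF 1,726,508.40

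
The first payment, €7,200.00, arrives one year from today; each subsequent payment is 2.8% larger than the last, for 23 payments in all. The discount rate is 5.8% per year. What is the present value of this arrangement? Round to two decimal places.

€116,153.85

Periodic rate r = 0.058 per year.
Growing ordinary annuity: PV = PMT₁ × [1 − ((1+g)/(1+r))^n] / (r − g) = 7,200 × [1 − ((1+0.028)/(1+r))^23] / (r − 0.028) = €116,153.85.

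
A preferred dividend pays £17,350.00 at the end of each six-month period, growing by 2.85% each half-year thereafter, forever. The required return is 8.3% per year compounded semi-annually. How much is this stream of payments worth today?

Periodic rate r = 0.083/2 per half-year.
Growing perpetuity (Gordon): PV = PMT₁ / (r − g) = 17,350 / (r − 0.0285) = £1,334,615.38.

£1,334,615.38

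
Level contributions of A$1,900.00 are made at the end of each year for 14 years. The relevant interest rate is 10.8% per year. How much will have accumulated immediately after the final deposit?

This is an ordinary annuity: 14 deposits of A$1,900.00 at the end of each year.
Periodic rate r = 0.108 per year.
FV = PMT × [((1+r)^n − 1)/r] = 1,900 × [(1+r)^14 − 1] / r = A$56,348.61

A$56,348.61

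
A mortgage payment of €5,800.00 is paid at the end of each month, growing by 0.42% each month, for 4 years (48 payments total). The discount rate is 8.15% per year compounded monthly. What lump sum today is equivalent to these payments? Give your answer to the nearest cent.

€260,435.79

Periodic rate r = 0.0815/12 per month; n is counted in months.
Growing ordinary annuity: PV = PMT₁ × [1 − ((1+g)/(1+r))^n] / (r − g) = 5,800 × [1 − ((1+0.0042)/(1+r))^48] / (r − 0.0042) = €260,435.79.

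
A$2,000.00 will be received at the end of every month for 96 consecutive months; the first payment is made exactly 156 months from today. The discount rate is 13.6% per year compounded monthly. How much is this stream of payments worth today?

Ordinary annuity of 96 payments, first payment at period 156.
Periodic rate r = 0.136/12 per month; n is counted in months.
The ordinary-annuity PV formula values the stream one period before the first payment (period 155); discount that back 155 periods:
PV₀ = 2,000 × [1 − (1+r)^−96] / r × (1+r)^−155 = A$20,336.77

A$20,336.77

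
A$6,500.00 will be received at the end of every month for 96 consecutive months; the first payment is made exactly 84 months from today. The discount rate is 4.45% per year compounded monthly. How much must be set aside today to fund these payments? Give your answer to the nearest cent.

Ordinary annuity of 96 payments, first payment at period 84.
Periodic rate r = 0.0445/12 per month; n is counted in months.
The ordinary-annuity PV formula values the stream one period before the first payment (period 83); discount that back 83 periods:
PV₀ = 6,500 × [1 − (1+r)^−96] / r × (1+r)^−83 = A$385,546.40

A$385,546.40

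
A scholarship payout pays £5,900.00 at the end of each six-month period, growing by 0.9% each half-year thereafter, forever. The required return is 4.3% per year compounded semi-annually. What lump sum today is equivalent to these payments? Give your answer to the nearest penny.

Periodic rate r = 0.043/2 per half-year.
Growing perpetuity (Gordon): PV = PMT₁ / (r − g) = 5,900 / (r − 0.009) = £472,000.00.

£472,000.00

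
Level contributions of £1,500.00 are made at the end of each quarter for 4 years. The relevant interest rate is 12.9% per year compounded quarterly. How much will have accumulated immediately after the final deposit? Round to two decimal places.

£30,777.75

This is an ordinary annuity: 16 deposits of £1,500.00 at the end of each quarter.
Periodic rate r = 0.129/4 per quarter; n is counted in quarters.
FV = PMT × [((1+r)^n − 1)/r] = 1,500 × [(1+r)^16 − 1] / r = £30,777.75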